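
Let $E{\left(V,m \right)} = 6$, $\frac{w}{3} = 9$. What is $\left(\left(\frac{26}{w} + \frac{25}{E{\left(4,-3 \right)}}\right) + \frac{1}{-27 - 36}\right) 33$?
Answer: $\frac{21263}{126} \approx 168.75$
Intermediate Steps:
$w = 27$ ($w = 3 \cdot 9 = 27$)
$\left(\left(\frac{26}{w} + \frac{25}{E{\left(4,-3 \right)}}\right) + \frac{1}{-27 - 36}\right) 33 = \left(\left(\frac{26}{27} + \frac{25}{6}\right) + \frac{1}{-27 - 36}\right) 33 = \left(\left(26 \cdot \frac{1}{27} + 25 \cdot \frac{1}{6}\right) + \frac{1}{-63}\right) 33 = \left(\left(\frac{26}{27} + \frac{25}{6}\right) - \frac{1}{63}\right) 33 = \left(\frac{277}{54} - \frac{1}{63}\right) 33 = \frac{1933}{378} \cdot 33 = \frac{21263}{126}$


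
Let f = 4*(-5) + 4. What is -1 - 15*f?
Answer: 239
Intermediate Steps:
f = -16 (f = -20 + 4 = -16)
-1 - 15*f = -1 - 15*(-16) = -1 + 240 = 239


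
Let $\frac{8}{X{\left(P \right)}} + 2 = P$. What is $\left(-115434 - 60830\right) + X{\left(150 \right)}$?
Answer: $- \frac{6521766}{37} \approx -1.7626 \cdot 10^{5}$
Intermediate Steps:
$X{\left(P \right)} = \frac{8}{-2 + P}$
$\left(-115434 - 60830\right) + X{\left(150 \right)} = \left(-115434 - 60830\right) + \frac{8}{-2 + 150} = -176264 + \frac{8}{148} = -176264 + 8 \cdot \frac{1}{148} = -176264 + \frac{2}{37} = - \frac{6521766}{37}$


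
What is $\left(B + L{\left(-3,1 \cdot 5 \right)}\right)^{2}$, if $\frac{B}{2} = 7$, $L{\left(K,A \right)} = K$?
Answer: $121$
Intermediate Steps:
$B = 14$ ($B = 2 \cdot 7 = 14$)
$\left(B + L{\left(-3,1 \cdot 5 \right)}\right)^{2} = \left(14 - 3\right)^{2} = 11^{2} = 121$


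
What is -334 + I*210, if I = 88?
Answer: 18146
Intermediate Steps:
-334 + I*210 = -334 + 88*210 = -334 + 18480 = 18146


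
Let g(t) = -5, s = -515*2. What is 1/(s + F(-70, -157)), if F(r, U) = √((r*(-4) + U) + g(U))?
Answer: -515/530391 - √118/1060782 ≈ -0.00098122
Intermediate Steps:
s = -1030
F(r, U) = √(-5 + U - 4*r) (F(r, U) = √((r*(-4) + U) - 5) = √((-4*r + U) - 5) = √((U - 4*r) - 5) = √(-5 + U - 4*r))
1/(s + F(-70, -157)) = 1/(-1030 + √(-5 - 157 - 4*(-70))) = 1/(-1030 + √(-5 - 157 + 280)) = 1/(-1030 + √118)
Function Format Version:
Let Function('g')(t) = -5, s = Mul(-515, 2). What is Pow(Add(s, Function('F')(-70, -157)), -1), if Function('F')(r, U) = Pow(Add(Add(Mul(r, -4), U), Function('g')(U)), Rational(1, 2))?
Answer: Add(Rational(-515, 530391), Mul(Rational(-1, 1060782), Pow(118, Rational(1, 2)))) ≈ -0.00098122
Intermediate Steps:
s = -1030
Function('F')(r, U) = Pow(Add(-5, U, Mul(-4, r)), Rational(1, 2)) (Function('F')(r, U) = Pow(Add(Add(Mul(r, -4), U), -5), Rational(1, 2)) = Pow(Add(Add(Mul(-4, r), U), -5), Rational(1, 2)) = Pow(Add(Add(U, Mul(-4, r)), -5), Rational(1, 2)) = Pow(Add(-5, U, Mul(-4, r)), Rational(1, 2)))
Pow(Add(s, Function('F')(-70, -157)), -1) = Pow(Add(-1030, Pow(Add(-5, -157, Mul(-4, -70)), Rational(1, 2))), -1) = Pow(Add(-1030, Pow(Add(-5, -157, 280), Rational(1, 2))), -1) = Pow(Add(-1030, Pow(118, Rational(1, 2))), -1)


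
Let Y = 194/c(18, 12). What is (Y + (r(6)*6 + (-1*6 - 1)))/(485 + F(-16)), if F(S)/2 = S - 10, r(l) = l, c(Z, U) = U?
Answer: 271/2598 ≈ 0.10431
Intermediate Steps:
F(S) = -20 + 2*S (F(S) = 2*(S - 10) = 2*(-10 + S) = -20 + 2*S)
Y = 97/6 (Y = 194/12 = 194*(1/12) = 97/6 ≈ 16.167)
(Y + (r(6)*6 + (-1*6 - 1)))/(485 + F(-16)) = (97/6 + (6*6 + (-1*6 - 1)))/(485 + (-20 + 2*(-16))) = (97/6 + (36 + (-6 - 1)))/(485 + (-20 - 32)) = (97/6 + (36 - 7))/(485 - 52) = (97/6 + 29)/433 = (271/6)*(1/433) = 271/2598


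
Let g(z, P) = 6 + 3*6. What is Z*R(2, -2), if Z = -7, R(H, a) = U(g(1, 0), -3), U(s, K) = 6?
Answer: -42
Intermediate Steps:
g(z, P) = 24 (g(z, P) = 6 + 18 = 24)
R(H, a) = 6
Z*R(2, -2) = -7*6 = -42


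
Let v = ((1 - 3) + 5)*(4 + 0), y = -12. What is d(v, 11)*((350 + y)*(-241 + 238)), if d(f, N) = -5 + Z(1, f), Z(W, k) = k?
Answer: -7098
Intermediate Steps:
v = 12 (v = (-2 + 5)*4 = 3*4 = 12)
d(f, N) = -5 + f
d(v, 11)*((350 + y)*(-241 + 238)) = (-5 + 12)*((350 - 12)*(-241 + 238)) = 7*(338*(-3)) = 7*(-1014) = -7098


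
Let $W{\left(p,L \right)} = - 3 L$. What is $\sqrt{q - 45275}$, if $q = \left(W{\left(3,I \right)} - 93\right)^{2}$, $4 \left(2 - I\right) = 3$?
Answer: $\frac{i \sqrt{574631}}{4} \approx 189.51 i$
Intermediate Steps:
$I = \frac{5}{4}$ ($I = 2 - \frac{3}{4} = \frac{5}{4} \approx 1.25$)
$q = \frac{149769}{16}$ ($q = \left(\left(-3\right) \frac{5}{4} - 93\right)^{2} = \left(- \frac{15}{4} - 93\right)^{2} = \left(- \frac{387}{4}\right)^{2} = \frac{149769}{16} \approx 9360.6$)
$\sqrt{q - 45275} = \sqrt{\frac{149769}{16} - 45275} = \sqrt{- \frac{574631}{16}} = \frac{i \sqrt{574631}}{4}$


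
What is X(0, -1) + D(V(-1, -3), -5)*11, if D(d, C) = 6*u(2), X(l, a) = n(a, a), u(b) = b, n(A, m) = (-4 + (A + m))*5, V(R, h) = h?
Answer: 102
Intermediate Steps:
n(A, m) = -20 + 5*A + 5*m (n(A, m) = (-4 + A + m)*5 = -20 + 5*A + 5*m)
X(l, a) = -20 + 10*a (X(l, a) = -20 + 5*a + 5*a = -20 + 10*a)
D(d, C) = 12 (D(d, C) = 6*2 = 12)
X(0, -1) + D(V(-1, -3), -5)*11 = (-20 + 10*(-1)) + 12*11 = (-20 - 10) + 132 = -30 + 132 = 102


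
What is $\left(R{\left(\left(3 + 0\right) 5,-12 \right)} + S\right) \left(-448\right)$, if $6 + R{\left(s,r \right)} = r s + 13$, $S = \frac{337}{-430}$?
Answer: $\frac{16738848}{215} \approx 77855.0$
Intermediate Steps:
$S = - \frac{337}{430}$ ($S = 337 \left(- \frac{1}{430}\right) = - \frac{337}{430} \approx -0.78372$)
$R{\left(s,r \right)} = 7 + r s$ ($R{\left(s,r \right)} = -6 + \left(r s + 13\right) = -6 + \left(13 + r s\right) = 7 + r s$)
$\left(R{\left(\left(3 + 0\right) 5,-12 \right)} + S\right) \left(-448\right) = \left(\left(7 - 12 \left(3 + 0\right) 5\right) - \frac{337}{430}\right) \left(-448\right) = \left(\left(7 - 12 \cdot 3 \cdot 5\right) - \frac{337}{430}\right) \left(-448\right) = \left(\left(7 - 180\right) - \frac{337}{430}\right) \left(-448\right) = \left(-173 - \frac{337}{430}\right) \left(-448\right) = \left(- \frac{74727}{430}\right) \left(-448\right) = \frac{16738848}{215}$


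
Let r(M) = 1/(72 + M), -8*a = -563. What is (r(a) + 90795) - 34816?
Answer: 63760089/1139 ≈ 55979.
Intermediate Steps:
a = 563/8 (a = -⅛*(-563) = 563/8 ≈ 70.375)
(r(a) + 90795) - 34816 = (1/(72 + 563/8) + 90795) - 34816 = (1/(1139/8) + 90795) - 34816 = (8/1139 + 90795) - 34816 = 103415513/1139 - 34816 = 63760089/1139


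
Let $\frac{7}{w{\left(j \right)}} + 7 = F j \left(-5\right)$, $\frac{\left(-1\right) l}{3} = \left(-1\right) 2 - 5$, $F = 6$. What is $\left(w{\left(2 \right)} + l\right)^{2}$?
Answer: $\frac{1960000}{4489} \approx 436.62$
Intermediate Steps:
$l = 21$ ($l = - 3 \left(\left(-1\right) 2 - 5\right) = - 3 \left(-2 - 5\right) = \left(-3\right) \left(-7\right) = 21$)
$w{\left(j \right)} = \frac{7}{-7 - 30 j}$ ($w{\left(j \right)} = \frac{7}{-7 + 6 j \left(-5\right)} = \frac{7}{-7 - 30 j}$)
$\left(w{\left(2 \right)} + l\right)^{2} = \left(- \frac{7}{7 + 30 \cdot 2} + 21\right)^{2} = \left(- \frac{7}{7 + 60} + 21\right)^{2} = \left(- \frac{7}{67} + 21\right)^{2} = \left(\frac{1400}{67}\right)^{2} = \frac{1960000}{4489}$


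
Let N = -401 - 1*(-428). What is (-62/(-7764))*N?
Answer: 279/1294 ≈ 0.21561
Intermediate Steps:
N = 27 (N = -401 + 428 = 27)
(-62/(-7764))*N = -62/(-7764)*27 = -62*(-1/7764)*27 = (31/3882)*27 = 279/1294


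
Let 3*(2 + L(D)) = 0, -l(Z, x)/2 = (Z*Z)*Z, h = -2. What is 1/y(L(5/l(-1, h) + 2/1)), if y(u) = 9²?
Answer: 1/81 ≈ 0.012346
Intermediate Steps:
l(Z, x) = -2*Z³ (l(Z, x) = -2*Z*Z*Z = -2*Z²*Z = -2*Z³)
L(D) = -2 (L(D) = -2 + (⅓)*0 = -2 + 0 = -2)
y(u) = 81
1/y(L(5/l(-1, h) + 2/1)) = 1/81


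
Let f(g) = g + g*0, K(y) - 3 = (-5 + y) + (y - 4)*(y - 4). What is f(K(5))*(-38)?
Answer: -152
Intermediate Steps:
K(y) = -2 + y + (-4 + y)² (K(y) = 3 + ((-5 + y) + (y - 4)*(y - 4)) = 3 + ((-5 + y) + (-4 + y)*(-4 + y)) = 3 + ((-5 + y) + (-4 + y)²) = 3 + (-5 + y + (-4 + y)²) = -2 + y + (-4 + y)²)
f(g) = g (f(g) = g + 0 = g)
f(K(5))*(-38) = (-2 + 5 + (-4 + 5)²)*(-38) = (-2 + 5 + 1²)*(-38) = (-2 + 5 + 1)*(-38) = 4*(-38) = -152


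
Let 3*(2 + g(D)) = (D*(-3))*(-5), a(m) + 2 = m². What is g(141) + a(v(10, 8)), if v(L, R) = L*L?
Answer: 10701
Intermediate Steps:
v(L, R) = L²
a(m) = -2 + m²
g(D) = -2 + 5*D (g(D) = -2 + ((D*(-3))*(-5))/3 = -2 + (-3*D*(-5))/3 = -2 + (15*D)/3 = -2 + 5*D)
g(141) + a(v(10, 8)) = (-2 + 5*141) + (-2 + (10²)²) = (-2 + 705) + (-2 + 100²) = 703 + (-2 + 10000) = 703 + 9998 = 10701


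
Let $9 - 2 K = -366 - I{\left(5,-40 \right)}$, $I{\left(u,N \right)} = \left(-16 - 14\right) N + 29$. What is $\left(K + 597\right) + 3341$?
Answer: $4740$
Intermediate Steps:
$I{\left(u,N \right)} = 29 - 30 N$ ($I{\left(u,N \right)} = - 30 N + 29 = 29 - 30 N$)
$K = 802$ ($K = \frac{9}{2} - \frac{-366 - \left(29 - -1200\right)}{2} = \frac{9}{2} - \frac{-366 - \left(29 + 1200\right)}{2} = \frac{9}{2} - \frac{-366 - 1229}{2} = \frac{9}{2} - - \frac{1595}{2} = \frac{9}{2} + \frac{1595}{2} = 802$)
$\left(K + 597\right) + 3341 = \left(802 + 597\right) + 3341 = 1399 + 3341 = 4740$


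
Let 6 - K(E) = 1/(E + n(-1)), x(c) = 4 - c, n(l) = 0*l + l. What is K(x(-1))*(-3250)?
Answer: -37375/2 ≈ -18688.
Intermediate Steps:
n(l) = l (n(l) = 0 + l = l)
K(E) = 6 - 1/(-1 + E) (K(E) = 6 - 1/(E - 1) = 6 - 1/(-1 + E))
K(x(-1))*(-3250) = ((-7 + 6*(4 - 1*(-1)))/(-1 + (4 - 1*(-1))))*(-3250) = ((-7 + 6*(4 + 1))/(-1 + (4 + 1)))*(-3250) = ((-7 + 6*5)/(-1 + 5))*(-3250) = ((-7 + 30)/4)*(-3250) = ((1/4)*23)*(-3250) = (23/4)*(-3250) = -37375/2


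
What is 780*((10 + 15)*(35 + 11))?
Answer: 897000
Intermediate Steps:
780*((10 + 15)*(35 + 11)) = 780*(25*46) = 780*1150 = 897000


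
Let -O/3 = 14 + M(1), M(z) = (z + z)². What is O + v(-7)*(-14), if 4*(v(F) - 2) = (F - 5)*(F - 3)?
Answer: -502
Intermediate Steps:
M(z) = 4*z² (M(z) = (2*z)² = 4*z²)
v(F) = 2 + (-5 + F)*(-3 + F)/4 (v(F) = 2 + ((F - 5)*(F - 3))/4 = 2 + ((-5 + F)*(-3 + F))/4 = 2 + (-5 + F)*(-3 + F)/4)
O = -54 (O = -3*(14 + 4*1²) = -3*(14 + 4*1) = -3*(14 + 4) = -3*18 = -54)
O + v(-7)*(-14) = -54 + (23/4 - 2*(-7) + (¼)*(-7)²)*(-14) = -54 + (23/4 + 14 + (¼)*49)*(-14) = -54 + (23/4 + 14 + 49/4)*(-14) = -54 + 32*(-14) = -54 - 448 = -502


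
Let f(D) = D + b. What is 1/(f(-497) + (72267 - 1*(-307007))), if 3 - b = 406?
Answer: 1/378374 ≈ 2.6429e-6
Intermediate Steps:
b = -403 (b = 3 - 1*406 = 3 - 406 = -403)
f(D) = -403 + D (f(D) = D - 403 = -403 + D)
1/(f(-497) + (72267 - 1*(-307007))) = 1/((-403 - 497) + (72267 - 1*(-307007))) = 1/(-900 + (72267 + 307007)) = 1/(-900 + 379274) = 1/378374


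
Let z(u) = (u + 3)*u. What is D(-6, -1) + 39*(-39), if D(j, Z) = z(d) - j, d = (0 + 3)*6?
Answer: -1137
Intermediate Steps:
d = 18 (d = 3*6 = 18)
z(u) = u*(3 + u) (z(u) = (3 + u)*u = u*(3 + u))
D(j, Z) = 378 - j (D(j, Z) = 18*(3 + 18) - j = 18*21 - j = 378 - j)
D(-6, -1) + 39*(-39) = (378 - 1*(-6)) + 39*(-39) = (378 + 6) - 1521 = 384 - 1521 = -1137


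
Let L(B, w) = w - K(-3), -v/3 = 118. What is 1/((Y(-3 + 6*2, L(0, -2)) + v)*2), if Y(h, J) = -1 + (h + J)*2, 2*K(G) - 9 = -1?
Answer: -1/698 ≈ -0.0014327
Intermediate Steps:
K(G) = 4 (K(G) = 9/2 + (½)*(-1) = 9/2 - ½ = 4)
v = -354 (v = -3*118 = -354)
L(B, w) = -4 + w (L(B, w) = w - 1*4 = w - 4 = -4 + w)
Y(h, J) = -1 + 2*J + 2*h (Y(h, J) = -1 + (J + h)*2 = -1 + (2*J + 2*h) = -1 + 2*J + 2*h)
1/((Y(-3 + 6*2, L(0, -2)) + v)*2) = 1/(((-1 + 2*(-4 - 2) + 2*(-3 + 6*2)) - 354)*2) = 1/(((-1 + 2*(-6) + 2*(-3 + 12)) - 354)*2) = 1/(((-1 - 12 + 2*9) - 354)*2) = 1/(((-1 - 12 + 18) - 354)*2) = 1/((5 - 354)*2) = 1/(-349*2) = 1/(-698) = -1/698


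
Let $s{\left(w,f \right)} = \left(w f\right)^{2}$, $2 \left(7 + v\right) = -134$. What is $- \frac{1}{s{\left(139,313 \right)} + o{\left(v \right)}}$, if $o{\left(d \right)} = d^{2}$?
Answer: $- \frac{1}{1892864525} \approx -5.283 \cdot 10^{-10}$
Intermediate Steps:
$v = -74$ ($v = -7 + \frac{1}{2} \left(-134\right) = -7 - 67 = -74$)
$s{\left(w,f \right)} = f^{2} w^{2}$ ($s{\left(w,f \right)} = \left(f w\right)^{2} = f^{2} w^{2}$)
$- \frac{1}{s{\left(139,313 \right)} + o{\left(v \right)}} = - \frac{1}{313^{2} \cdot 139^{2} + \left(-74\right)^{2}} = - \frac{1}{97969 \cdot 19321 + 5476} = - \frac{1}{1892859049 + 5476} = - \frac{1}{1892864525}$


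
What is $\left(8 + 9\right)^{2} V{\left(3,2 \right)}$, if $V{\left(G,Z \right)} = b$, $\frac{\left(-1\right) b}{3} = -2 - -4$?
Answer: $-1734$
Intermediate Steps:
$b = -6$ ($b = - 3 \left(-2 - -4\right) = - 3 \left(-2 + 4\right) = \left(-3\right) 2 = -6$)
$V{\left(G,Z \right)} = -6$
$\left(8 + 9\right)^{2} V{\left(3,2 \right)} = \left(8 + 9\right)^{2} \left(-6\right) = 17^{2} \left(-6\right) = 289 \left(-6\right) = -1734$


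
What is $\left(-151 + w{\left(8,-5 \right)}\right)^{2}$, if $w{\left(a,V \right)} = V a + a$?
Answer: $33489$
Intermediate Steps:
$w{\left(a,V \right)} = a + V a$
$\left(-151 + w{\left(8,-5 \right)}\right)^{2} = \left(-151 + 8 \left(1 - 5\right)\right)^{2} = \left(-151 + 8 \left(-4\right)\right)^{2} = \left(-151 - 32\right)^{2} = \left(-183\right)^{2} = 33489$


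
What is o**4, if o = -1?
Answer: 1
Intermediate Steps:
o**4 = (-1)**4 = 1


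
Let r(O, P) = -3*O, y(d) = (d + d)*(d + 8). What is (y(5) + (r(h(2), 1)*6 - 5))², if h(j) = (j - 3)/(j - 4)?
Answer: 13456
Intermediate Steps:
h(j) = (-3 + j)/(-4 + j)
y(d) = 2*d*(8 + d) (y(d) = (2*d)*(8 + d) = 2*d*(8 + d))
(y(5) + (r(h(2), 1)*6 - 5))² = (2*5*(8 + 5) + (-3*(-3 + 2)/(-4 + 2)*6 - 5))² = (2*5*13 + (-3*(-1)/(-2)*6 - 5))² = (130 + (-(-3)*(-1)/2*6 - 5))² = (130 + (-3*½*6 - 5))² = (130 + (-3/2*6 - 5))² = (130 + (-9 - 5))² = (130 - 14)² = 116² = 13456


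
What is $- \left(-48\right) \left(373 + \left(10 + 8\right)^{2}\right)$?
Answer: $33456$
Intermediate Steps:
$- \left(-48\right) \left(373 + \left(10 + 8\right)^{2}\right) = - \left(-48\right) \left(373 + 18^{2}\right) = - \left(-48\right) \left(373 + 324\right) = - \left(-48\right) 697 = \left(-1\right) \left(-33456\right) = 33456$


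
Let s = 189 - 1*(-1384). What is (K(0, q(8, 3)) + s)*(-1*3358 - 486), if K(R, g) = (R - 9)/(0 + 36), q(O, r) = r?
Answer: -6045651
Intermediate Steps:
s = 1573 (s = 189 + 1384 = 1573)
K(R, g) = -1/4 + R/36 (K(R, g) = (-9 + R)/36 = (-9 + R)*(1/36) = -1/4 + R/36)
(K(0, q(8, 3)) + s)*(-1*3358 - 486) = ((-1/4 + (1/36)*0) + 1573)*(-1*3358 - 486) = ((-1/4 + 0) + 1573)*(-3358 - 486) = (-1/4 + 1573)*(-3844) = (6291/4)*(-3844) = -6045651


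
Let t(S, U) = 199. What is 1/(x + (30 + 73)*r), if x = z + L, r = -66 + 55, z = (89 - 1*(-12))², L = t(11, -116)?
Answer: 1/9267 ≈ 0.00010791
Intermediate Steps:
L = 199
z = 10201 (z = (89 + 12)² = 101² = 10201)
r = -11
x = 10400 (x = 10201 + 199 = 10400)
1/(x + (30 + 73)*r) = 1/(10400 + (30 + 73)*(-11)) = 1/(10400 + 103*(-11)) = 1/(10400 - 1133) = 1/9267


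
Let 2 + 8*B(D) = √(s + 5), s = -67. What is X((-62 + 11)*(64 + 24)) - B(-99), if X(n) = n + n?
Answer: -35903/4 - I*√62/8 ≈ -8975.8 - 0.98425*I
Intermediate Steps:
X(n) = 2*n
B(D) = -¼ + I*√62/8 (B(D) = -¼ + √(-67 + 5)/8 = -¼ + √(-62)/8 = -¼ + (I*√62)/8 = -¼ + I*√62/8)
X((-62 + 11)*(64 + 24)) - B(-99) = 2*((-62 + 11)*(64 + 24)) - (-¼ + I*√62/8) = 2*(-51*88) + (¼ - I*√62/8) = 2*(-4488) + (¼ - I*√62/8) = -8976 + (¼ - I*√62/8) = -35903/4 - I*√62/8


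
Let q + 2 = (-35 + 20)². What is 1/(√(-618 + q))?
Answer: -I*√395/395 ≈ -0.050315*I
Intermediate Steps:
q = 223 (q = -2 + (-35 + 20)² = -2 + (-15)² = -2 + 225 = 223)
1/(√(-618 + q)) = 1/(√(-618 + 223)) = 1/(√(-395)) = 1/(I*√395) = -I*√395/395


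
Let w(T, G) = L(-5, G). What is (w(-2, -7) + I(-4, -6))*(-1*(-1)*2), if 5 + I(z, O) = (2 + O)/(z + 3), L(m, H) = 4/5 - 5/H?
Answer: 36/35 ≈ 1.0286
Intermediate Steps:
L(m, H) = ⅘ - 5/H (L(m, H) = 4*(⅕) - 5/H = ⅘ - 5/H)
w(T, G) = ⅘ - 5/G
I(z, O) = -5 + (2 + O)/(3 + z) (I(z, O) = -5 + (2 + O)/(z + 3) = -5 + (2 + O)/(3 + z))
(w(-2, -7) + I(-4, -6))*(-1*(-1)*2) = ((⅘ - 5/(-7)) + (-13 - 6 - 5*(-4))/(3 - 4))*(-1*(-1)*2) = ((⅘ - 5*(-⅐)) + (-13 - 6 + 20)/(-1))*(1*2) = ((⅘ + 5/7) - 1*1)*2 = (53/35 - 1)*2 = (18/35)*2 = 36/35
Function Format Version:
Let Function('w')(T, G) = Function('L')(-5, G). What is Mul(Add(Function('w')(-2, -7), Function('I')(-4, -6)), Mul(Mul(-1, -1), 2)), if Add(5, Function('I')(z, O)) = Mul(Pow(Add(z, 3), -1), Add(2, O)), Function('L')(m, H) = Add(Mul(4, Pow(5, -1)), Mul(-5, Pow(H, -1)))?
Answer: Rational(36, 35) ≈ 1.0286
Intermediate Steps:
Function('L')(m, H) = Add(Rational(4, 5), Mul(-5, Pow(H, -1))) (Function('L')(m, H) = Add(Mul(4, Rational(1, 5)), Mul(-5, Pow(H, -1))) = Add(Rational(4, 5), Mul(-5, Pow(H, -1))))
Function('w')(T, G) = Add(Rational(4, 5), Mul(-5, Pow(G, -1)))
Function('I')(z, O) = Add(-5, Mul(Pow(Add(3, z), -1), Add(2, O))) (Function('I')(z, O) = Add(-5, Mul(Pow(Add(z, 3), -1), Add(2, O))) = Add(-5, Mul(Pow(Add(3, z), -1), Add(2, O))))
Mul(Add(Function('w')(-2, -7), Function('I')(-4, -6)), Mul(Mul(-1, -1), 2)) = Mul(Add(Add(Rational(4, 5), Mul(-5, Pow(-7, -1))), Mul(Pow(Add(3, -4), -1), Add(-13, -6, Mul(-5, -4)))), Mul(Mul(-1, -1), 2)) = Mul(Add(Add(Rational(4, 5), Mul(-5, Rational(-1, 7))), Mul(Pow(-1, -1), Add(-13, -6, 20))), Mul(1, 2)) = Mul(Add(Add(Rational(4, 5), Rational(5, 7)), Mul(-1, 1)), 2) = Mul(Add(Rational(53, 35), -1), 2) = Mul(Rational(18, 35), 2) = Rational(36, 35)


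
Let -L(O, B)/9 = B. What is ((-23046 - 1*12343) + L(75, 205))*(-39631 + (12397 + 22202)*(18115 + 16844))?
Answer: -45034776563540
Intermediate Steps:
L(O, B) = -9*B
((-23046 - 1*12343) + L(75, 205))*(-39631 + (12397 + 22202)*(18115 + 16844)) = ((-23046 - 1*12343) - 9*205)*(-39631 + (12397 + 22202)*(18115 + 16844)) = ((-23046 - 12343) - 1845)*(-39631 + 34599*34959) = (-35389 - 1845)*(-39631 + 1209546441) = -37234*1209506810 = -45034776563540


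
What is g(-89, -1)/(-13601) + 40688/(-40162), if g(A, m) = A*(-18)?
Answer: -308868506/273121681 ≈ -1.1309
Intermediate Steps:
g(A, m) = -18*A
g(-89, -1)/(-13601) + 40688/(-40162) = -18*(-89)/(-13601) + 40688/(-40162) = 1602*(-1/13601) + 40688*(-1/40162) = -1602/13601 - 20344/20081 = -308868506/273121681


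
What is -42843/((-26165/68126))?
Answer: 2918722218/26165 ≈ 1.1155e+5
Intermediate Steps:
-42843/((-26165/68126)) = -42843/((-26165*1/68126)) = -42843/(-26165/68126) = -42843*(-68126/26165) = 2918722218/26165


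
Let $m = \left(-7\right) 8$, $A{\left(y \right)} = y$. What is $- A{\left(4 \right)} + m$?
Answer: $-60$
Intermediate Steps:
$m = -56$
$- A{\left(4 \right)} + m = \left(-1\right) 4 - 56 = -4 - 56 = -60$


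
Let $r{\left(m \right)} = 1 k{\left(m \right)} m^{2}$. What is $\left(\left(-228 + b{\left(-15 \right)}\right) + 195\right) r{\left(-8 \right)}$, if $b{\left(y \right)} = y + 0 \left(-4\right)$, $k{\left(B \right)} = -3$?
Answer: $9216$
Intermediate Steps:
$b{\left(y \right)} = y$ ($b{\left(y \right)} = y + 0 = y$)
$r{\left(m \right)} = - 3 m^{2}$ ($r{\left(m \right)} = 1 \left(- 3 m^{2}\right) = - 3 m^{2}$)
$\left(\left(-228 + b{\left(-15 \right)}\right) + 195\right) r{\left(-8 \right)} = \left(\left(-228 - 15\right) + 195\right) \left(- 3 \left(-8\right)^{2}\right) = \left(-243 + 195\right) \left(\left(-3\right) 64\right) = \left(-48\right) \left(-192\right) = 9216$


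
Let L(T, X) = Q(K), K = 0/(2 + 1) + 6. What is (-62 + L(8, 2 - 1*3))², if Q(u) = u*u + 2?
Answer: 576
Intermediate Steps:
K = 6 (K = 0/3 + 6 = (⅓)*0 + 6 = 0 + 6 = 6)
Q(u) = 2 + u² (Q(u) = u² + 2 = 2 + u²)
L(T, X) = 38 (L(T, X) = 2 + 6² = 2 + 36 = 38)
(-62 + L(8, 2 - 1*3))² = (-62 + 38)² = (-24)² = 576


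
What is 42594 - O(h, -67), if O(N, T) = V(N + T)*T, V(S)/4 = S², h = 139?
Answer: 1431906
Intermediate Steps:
V(S) = 4*S²
O(N, T) = 4*T*(N + T)² (O(N, T) = (4*(N + T)²)*T = 4*T*(N + T)²)
42594 - O(h, -67) = 42594 - 4*(-67)*(139 - 67)² = 42594 - 4*(-67)*72² = 42594 - 4*(-67)*5184 = 42594 - 1*(-1389312) = 42594 + 1389312 = 1431906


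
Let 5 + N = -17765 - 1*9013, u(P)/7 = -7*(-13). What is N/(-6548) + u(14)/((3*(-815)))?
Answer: 61313359/16009860 ≈ 3.8297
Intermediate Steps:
u(P) = 637 (u(P) = 7*(-7*(-13)) = 7*91 = 637)
N = -26783 (N = -5 + (-17765 - 1*9013) = -5 + (-17765 - 9013) = -5 - 26778 = -26783)
N/(-6548) + u(14)/((3*(-815))) = -26783/(-6548) + 637/((3*(-815))) = -26783*(-1/6548) + 637/(-2445) = 26783/6548 + 637*(-1/2445) = 26783/6548 - 637/2445 = 61313359/16009860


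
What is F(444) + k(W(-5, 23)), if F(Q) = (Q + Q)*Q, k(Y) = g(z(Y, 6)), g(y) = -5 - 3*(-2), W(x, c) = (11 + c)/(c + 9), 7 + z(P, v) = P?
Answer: 394273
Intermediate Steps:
z(P, v) = -7 + P
W(x, c) = (11 + c)/(9 + c)
g(y) = 1 (g(y) = -5 + 6 = 1)
k(Y) = 1
F(Q) = 2*Q² (F(Q) = (2*Q)*Q = 2*Q²)
F(444) + k(W(-5, 23)) = 2*444² + 1 = 2*197136 + 1 = 394272 + 1 = 394273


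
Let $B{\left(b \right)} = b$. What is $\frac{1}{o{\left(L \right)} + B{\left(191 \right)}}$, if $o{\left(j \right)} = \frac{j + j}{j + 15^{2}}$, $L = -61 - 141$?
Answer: $\frac{23}{3989} \approx 0.0057659$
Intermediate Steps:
$L = -202$ ($L = -61 - 141 = -202$)
$o{\left(j \right)} = \frac{2 j}{225 + j}$ ($o{\left(j \right)} = \frac{2 j}{j + 225} = \frac{2 j}{225 + j}$)
$\frac{1}{o{\left(L \right)} + B{\left(191 \right)}} = \frac{1}{2 \left(-202\right) \frac{1}{225 - 202} + 191} = \frac{1}{2 \left(-202\right) \frac{1}{23} + 191} = \frac{1}{- \frac{404}{23} + 191} = \frac{1}{\frac{3989}{23}} = \frac{23}{3989}$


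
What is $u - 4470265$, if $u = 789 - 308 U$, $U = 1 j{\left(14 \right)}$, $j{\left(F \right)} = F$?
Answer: $-4473788$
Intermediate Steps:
$U = 14$ ($U = 1 \cdot 14 = 14$)
$u = -3523$ ($u = 789 - 4312 = -3523$)
$u - 4470265 = -3523 - 4470265 = -4473788$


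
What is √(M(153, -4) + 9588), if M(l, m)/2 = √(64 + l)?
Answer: √(9588 + 2*√217) ≈ 98.069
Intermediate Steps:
M(l, m) = 2*√(64 + l)
√(M(153, -4) + 9588) = √(2*√(64 + 153) + 9588) = √(2*√217 + 9588) = √(9588 + 2*√217)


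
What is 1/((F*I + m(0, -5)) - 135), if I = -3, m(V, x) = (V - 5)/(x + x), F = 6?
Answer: -2/305 ≈ -0.0065574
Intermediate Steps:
m(V, x) = (-5 + V)/(2*x) (m(V, x) = (-5 + V)/((2*x)) = (-5 + V)*(1/(2*x)) = (-5 + V)/(2*x))
1/((F*I + m(0, -5)) - 135) = 1/((6*(-3) + (½)*(-5 + 0)/(-5)) - 135) = 1/((-18 + (½)*(-⅕)*(-5)) - 135) = 1/((-18 + ½) - 135) = 1/(-35/2 - 135) = 1/(-305/2) = -2/305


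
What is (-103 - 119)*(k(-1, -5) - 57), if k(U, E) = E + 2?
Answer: 13320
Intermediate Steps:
k(U, E) = 2 + E
(-103 - 119)*(k(-1, -5) - 57) = (-103 - 119)*((2 - 5) - 57) = -222*(-3 - 57) = -222*(-60) = 13320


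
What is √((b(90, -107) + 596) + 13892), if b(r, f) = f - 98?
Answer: 69*√3 ≈ 119.51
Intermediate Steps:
b(r, f) = -98 + f
√((b(90, -107) + 596) + 13892) = √(((-98 - 107) + 596) + 13892) = √((-205 + 596) + 13892) = √(391 + 13892) = √14283 = 69*√3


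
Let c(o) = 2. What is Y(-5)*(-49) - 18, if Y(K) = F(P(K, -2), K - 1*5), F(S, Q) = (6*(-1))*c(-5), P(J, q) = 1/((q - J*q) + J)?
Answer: 570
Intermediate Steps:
P(J, q) = 1/(J + q - J*q) (P(J, q) = 1/((q - J*q) + J) = 1/(J + q - J*q))
F(S, Q) = -12 (F(S, Q) = (6*(-1))*2 = -6*2 = -12)
Y(K) = -12
Y(-5)*(-49) - 18 = -12*(-49) - 18 = 588 - 18 = 570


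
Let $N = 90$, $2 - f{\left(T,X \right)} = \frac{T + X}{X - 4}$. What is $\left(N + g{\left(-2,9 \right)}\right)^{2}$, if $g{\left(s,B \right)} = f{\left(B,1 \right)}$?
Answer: $\frac{81796}{9} \approx 9088.4$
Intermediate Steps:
$f{\left(T,X \right)} = 2 - \frac{T + X}{-4 + X}$ ($f{\left(T,X \right)} = 2 - \frac{T + X}{X - 4} = 2 - \frac{T + X}{-4 + X}$)
$g{\left(s,B \right)} = \frac{7}{3} + \frac{B}{3}$ ($g{\left(s,B \right)} = \frac{-8 + 1 - B}{-4 + 1} = \frac{-7 - B}{-3} = - \frac{-7 - B}{3} = \frac{7}{3} + \frac{B}{3}$)
$\left(N + g{\left(-2,9 \right)}\right)^{2} = \left(90 + \left(\frac{7}{3} + \frac{1}{3} \cdot 9\right)\right)^{2} = \left(90 + \left(\frac{7}{3} + 3\right)\right)^{2} = \left(90 + \frac{16}{3}\right)^{2} = \left(\frac{286}{3}\right)^{2} = \frac{81796}{9}$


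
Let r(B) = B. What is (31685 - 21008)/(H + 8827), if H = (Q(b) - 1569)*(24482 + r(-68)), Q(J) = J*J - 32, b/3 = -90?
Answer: 10677/1740702613 ≈ 6.1337e-6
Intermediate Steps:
b = -270 (b = 3*(-90) = -270)
Q(J) = -32 + J² (Q(J) = J² - 32 = -32 + J²)
H = 1740693786 (H = ((-32 + (-270)²) - 1569)*(24482 - 68) = ((-32 + 72900) - 1569)*24414 = (72868 - 1569)*24414 = 71299*24414 = 1740693786)
(31685 - 21008)/(H + 8827) = (31685 - 21008)/(1740693786 + 8827) = 10677/1740702613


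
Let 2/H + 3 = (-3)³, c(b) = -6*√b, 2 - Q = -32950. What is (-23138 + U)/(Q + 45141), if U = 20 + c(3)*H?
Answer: -7706/26031 + 2*√3/390465 ≈ -0.29602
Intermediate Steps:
Q = 32952 (Q = 2 - 1*(-32950) = 2 + 32950 = 32952)
H = -1/15 (H = 2/(-3 + (-3)³) = 2/(-3 - 27) = 2/(-30) = 2*(-1/30) = -1/15 ≈ -0.066667)
U = 20 + 2*√3/5 (U = 20 - 6*√3*(-1/15) = 20 + 2*√3/5 ≈ 20.693)
(-23138 + U)/(Q + 45141) = (-23138 + (20 + 2*√3/5))/(32952 + 45141) = (-23118 + 2*√3/5)/78093 = (-23118 + 2*√3/5)*(1/78093) = -7706/26031 + 2*√3/390465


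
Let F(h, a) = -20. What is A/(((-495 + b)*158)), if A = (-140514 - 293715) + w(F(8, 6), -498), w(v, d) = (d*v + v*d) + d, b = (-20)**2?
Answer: 414807/15010 ≈ 27.635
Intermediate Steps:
b = 400
w(v, d) = d + 2*d*v (w(v, d) = (d*v + d*v) + d = 2*d*v + d = d + 2*d*v)
A = -414807 (A = (-140514 - 293715) - 498*(1 + 2*(-20)) = -434229 - 498*(1 - 40) = -434229 - 498*(-39) = -434229 + 19422 = -414807)
A/(((-495 + b)*158)) = -414807*1/(158*(-495 + 400)) = -414807/((-95*158)) = -414807/(-15010) = -414807*(-1/15010) = 414807/15010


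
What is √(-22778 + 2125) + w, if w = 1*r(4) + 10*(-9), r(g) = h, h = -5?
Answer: -95 + I*√20653 ≈ -95.0 + 143.71*I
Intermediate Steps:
r(g) = -5
w = -95 (w = 1*(-5) + 10*(-9) = -5 - 90 = -95)
√(-22778 + 2125) + w = √(-22778 + 2125) - 95 = √(-20653) - 95 = I*√20653 - 95 = -95 + I*√20653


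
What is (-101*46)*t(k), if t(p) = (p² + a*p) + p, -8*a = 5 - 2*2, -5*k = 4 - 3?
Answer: 62721/100 ≈ 627.21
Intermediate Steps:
k = -⅕ (k = -(4 - 3)/5 = -⅕*1 = -⅕ ≈ -0.20000)
a = -⅛ (a = -(5 - 2*2)/8 = -(5 - 4)/8 = -⅛*1 = -⅛ ≈ -0.12500)
t(p) = p² + 7*p/8 (t(p) = (p² - p/8) + p = p² + 7*p/8)
(-101*46)*t(k) = (-101*46)*((⅛)*(-⅕)*(7 + 8*(-⅕))) = -2323*(-1)*(7 - 8/5)/(4*5) = -2323*(-1)*27/(4*5*5) = -4646*(-27/200) = 62721/100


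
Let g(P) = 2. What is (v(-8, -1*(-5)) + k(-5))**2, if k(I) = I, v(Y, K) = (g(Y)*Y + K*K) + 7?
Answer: 121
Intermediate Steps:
v(Y, K) = 7 + K**2 + 2*Y (v(Y, K) = (2*Y + K*K) + 7 = (2*Y + K**2) + 7 = (K**2 + 2*Y) + 7 = 7 + K**2 + 2*Y)
(v(-8, -1*(-5)) + k(-5))**2 = ((7 + (-1*(-5))**2 + 2*(-8)) - 5)**2 = ((7 + 5**2 - 16) - 5)**2 = ((7 + 25 - 16) - 5)**2 = (16 - 5)**2 = 11**2 = 121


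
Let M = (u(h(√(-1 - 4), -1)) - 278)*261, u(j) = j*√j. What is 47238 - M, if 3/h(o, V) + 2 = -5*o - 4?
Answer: 119796 - 783*√3*(-1/(6 + 5*I*√5))^(3/2) ≈ 1.1983e+5 - 1.3974*I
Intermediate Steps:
h(o, V) = 3/(-6 - 5*o) (h(o, V) = 3/(-2 + (-5*o - 4)) = 3/(-2 + (-4 - 5*o)) = 3/(-6 - 5*o))
u(j) = j^(3/2)
M = -72558 + 783*√3*(-1/(6 + 5*I*√5))^(3/2) (M = ((-3/(6 + 5*√(-1 - 4)))^(3/2) - 278)*261 = ((-3/(6 + 5*√(-5)))^(3/2) - 278)*261 = ((-3/(6 + 5*(I*√5)))^(3/2) - 278)*261 = ((-3/(6 + 5*I*√5))^(3/2) - 278)*261 = (3*√3*(-1/(6 + 5*I*√5))^(3/2) - 278)*261 = (-278 + 3*√3*(-1/(6 + 5*I*√5))^(3/2))*261 = -72558 + 783*√3*(-1/(6 + 5*I*√5))^(3/2) ≈ -72588.0 + 1.3974*I)
47238 - M = 47238 - (-72558 + 783*√3*(-1/(6 + 5*I*√5))^(3/2)) = 47238 + (72558 - 783*√3*(-1/(6 + 5*I*√5))^(3/2)) = 119796 - 783*√3*(-1/(6 + 5*I*√5))^(3/2)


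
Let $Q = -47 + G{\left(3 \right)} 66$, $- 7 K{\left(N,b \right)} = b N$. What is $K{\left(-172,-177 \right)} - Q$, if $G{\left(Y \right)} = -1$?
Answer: $- \frac{29653}{7} \approx -4236.1$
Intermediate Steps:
$K{\left(N,b \right)} = - \frac{N b}{7}$ ($K{\left(N,b \right)} = - \frac{b N}{7} = - \frac{N b}{7}$)
$Q = -113$ ($Q = -47 - 66 = -113$)
$K{\left(-172,-177 \right)} - Q = \left(- \frac{1}{7}\right) \left(-172\right) \left(-177\right) - -113 = - \frac{30444}{7} + 113 = - \frac{29653}{7}$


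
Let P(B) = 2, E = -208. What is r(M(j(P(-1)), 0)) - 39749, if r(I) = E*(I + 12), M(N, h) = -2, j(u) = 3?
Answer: -41829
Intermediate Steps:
r(I) = -2496 - 208*I (r(I) = -208*(I + 12) = -208*(12 + I) = -2496 - 208*I)
r(M(j(P(-1)), 0)) - 39749 = (-2496 - 208*(-2)) - 39749 = (-2496 + 416) - 39749 = -2080 - 39749 = -41829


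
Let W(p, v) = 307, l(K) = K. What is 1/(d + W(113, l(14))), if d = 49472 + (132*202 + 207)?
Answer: 1/76650 ≈ 1.3046e-5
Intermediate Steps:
d = 76343 (d = 49472 + (26664 + 207) = 49472 + 26871 = 76343)
1/(d + W(113, l(14))) = 1/(76343 + 307) = 1/76650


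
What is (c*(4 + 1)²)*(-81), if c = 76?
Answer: -153900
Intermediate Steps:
(c*(4 + 1)²)*(-81) = (76*(4 + 1)²)*(-81) = (76*5²)*(-81) = (76*25)*(-81) = 1900*(-81) = -153900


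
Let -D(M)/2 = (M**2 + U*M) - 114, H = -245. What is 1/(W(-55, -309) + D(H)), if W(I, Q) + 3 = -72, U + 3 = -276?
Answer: -1/256607 ≈ -3.8970e-6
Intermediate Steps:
U = -279 (U = -3 - 276 = -279)
W(I, Q) = -75 (W(I, Q) = -3 - 72 = -75)
D(M) = 228 - 2*M**2 + 558*M (D(M) = -2*((M**2 - 279*M) - 114) = -2*(-114 + M**2 - 279*M) = 228 - 2*M**2 + 558*M)
1/(W(-55, -309) + D(H)) = 1/(-75 + (228 - 2*(-245)**2 + 558*(-245))) = 1/(-75 + (228 - 2*60025 - 136710)) = 1/(-75 + (228 - 120050 - 136710)) = 1/(-75 - 256532) = 1/(-256607) = -1/256607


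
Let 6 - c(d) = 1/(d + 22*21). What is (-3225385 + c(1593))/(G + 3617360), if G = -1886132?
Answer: -3314076923/1778836770 ≈ -1.8631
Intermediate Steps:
c(d) = 6 - 1/(462 + d) (c(d) = 6 - 1/(d + 22*21) = 6 - 1/(d + 462) = 6 - 1/(462 + d))
(-3225385 + c(1593))/(G + 3617360) = (-3225385 + (2771 + 6*1593)/(462 + 1593))/(-1886132 + 3617360) = (-3225385 + (2771 + 9558)/2055)/1731228 = (-3225385 + (1/2055)*12329)*(1/1731228) = (-3225385 + 12329/2055)*(1/1731228) = -6628153846/2055*1/1731228 = -3314076923/1778836770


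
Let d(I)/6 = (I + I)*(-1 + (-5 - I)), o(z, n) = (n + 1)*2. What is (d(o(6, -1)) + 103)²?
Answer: 10609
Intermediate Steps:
o(z, n) = 2 + 2*n (o(z, n) = (1 + n)*2 = 2 + 2*n)
d(I) = 12*I*(-6 - I) (d(I) = 6*((I + I)*(-1 + (-5 - I))) = 6*((2*I)*(-6 - I)) = 6*(2*I*(-6 - I)) = 12*I*(-6 - I))
(d(o(6, -1)) + 103)² = (-12*(2 + 2*(-1))*(6 + (2 + 2*(-1))) + 103)² = (-12*(2 - 2)*(6 + (2 - 2)) + 103)² = (-12*0*(6 + 0) + 103)² = (-12*0*6 + 103)² = (0 + 103)² = 103² = 10609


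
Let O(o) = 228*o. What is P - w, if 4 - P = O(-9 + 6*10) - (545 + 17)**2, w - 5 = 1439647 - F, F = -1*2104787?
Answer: -3240219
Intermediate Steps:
F = -2104787
w = 3544439 (w = 5 + (1439647 - 1*(-2104787)) = 5 + (1439647 + 2104787) = 5 + 3544434 = 3544439)
P = 304220 (P = 4 - (228*(-9 + 6*10) - (545 + 17)**2) = 4 - (228*(-9 + 60) - 1*562**2) = 4 - (228*51 - 1*315844) = 4 - (11628 - 315844) = 4 - 1*(-304216) = 4 + 304216 = 304220)
P - w = 304220 - 1*3544439 = 304220 - 3544439 = -3240219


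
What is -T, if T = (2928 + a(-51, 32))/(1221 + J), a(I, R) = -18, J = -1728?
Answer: 970/169 ≈ 5.7396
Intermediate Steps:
T = -970/169 (T = (2928 - 18)/(1221 - 1728) = 2910/(-507) = 2910*(-1/507) = -970/169 ≈ -5.7396)
-T = -1*(-970/169) = 970/169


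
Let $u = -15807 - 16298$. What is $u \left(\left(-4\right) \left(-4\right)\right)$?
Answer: $-513680$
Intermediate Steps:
$u = -32105$ ($u = -15807 - 16298 = -32105$)
$u \left(\left(-4\right) \left(-4\right)\right) = - 32105 \left(\left(-4\right) \left(-4\right)\right) = \left(-32105\right) 16 = -513680$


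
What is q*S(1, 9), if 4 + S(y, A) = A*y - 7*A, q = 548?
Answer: -31784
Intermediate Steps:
S(y, A) = -4 - 7*A + A*y (S(y, A) = -4 + (A*y - 7*A) = -4 + (-7*A + A*y) = -4 - 7*A + A*y)
q*S(1, 9) = 548*(-4 - 7*9 + 9*1) = 548*(-4 - 63 + 9) = 548*(-58) = -31784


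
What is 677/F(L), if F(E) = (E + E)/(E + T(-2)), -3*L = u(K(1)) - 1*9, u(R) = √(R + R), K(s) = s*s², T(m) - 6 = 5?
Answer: 127276/79 + 22341*√2/158 ≈ 1811.1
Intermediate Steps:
T(m) = 11 (T(m) = 6 + 5 = 11)
K(s) = s³
u(R) = √2*√R (u(R) = √(2*R) = √2*√R)
L = 3 - √2/3 (L = -(√2*√(1³) - 1*9)/3 = -(√2*√1 - 9)/3 = -(√2*1 - 9)/3 = -(√2 - 9)/3 = -(-9 + √2)/3 = 3 - √2/3 ≈ 2.5286)
F(E) = 2*E/(11 + E) (F(E) = (E + E)/(E + 11) = (2*E)/(11 + E) = 2*E/(11 + E))
677/F(L) = 677/((2*(3 - √2/3)/(11 + (3 - √2/3)))) = 677/((2*(3 - √2/3)/(14 - √2/3))) = 677*((14 - √2/3)/(2*(3 - √2/3))) = 677*(14 - √2/3)/(2*(3 - √2/3))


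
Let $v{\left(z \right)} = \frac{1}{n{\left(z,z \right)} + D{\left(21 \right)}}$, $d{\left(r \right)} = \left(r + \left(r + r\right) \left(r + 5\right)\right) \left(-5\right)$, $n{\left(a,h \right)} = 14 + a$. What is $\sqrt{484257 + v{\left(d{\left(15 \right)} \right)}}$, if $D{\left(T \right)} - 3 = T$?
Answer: $\frac{2 \sqrt{1116620249699}}{3037} \approx 695.89$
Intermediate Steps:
$D{\left(T \right)} = 3 + T$
$d{\left(r \right)} = - 5 r - 10 r \left(5 + r\right)$ ($d{\left(r \right)} = \left(r + 2 r \left(5 + r\right)\right) \left(-5\right) = - 5 r - 10 r \left(5 + r\right)$)
$v{\left(z \right)} = \frac{1}{38 + z}$ ($v{\left(z \right)} = \frac{1}{\left(14 + z\right) + \left(3 + 21\right)} = \frac{1}{\left(14 + z\right) + 24} = \frac{1}{38 + z}$)
$\sqrt{484257 + v{\left(d{\left(15 \right)} \right)}} = \sqrt{484257 + \frac{1}{38 - 75 \left(11 + 2 \cdot 15\right)}} = \sqrt{484257 + \frac{1}{38 - 75 \left(11 + 30\right)}} = \sqrt{484257 + \frac{1}{38 - 75 \cdot 41}} = \sqrt{484257 + \frac{1}{38 - 3075}} = \sqrt{484257 + \frac{1}{-3037}} = \sqrt{484257 - \frac{1}{3037}} = \sqrt{\frac{1470688508}{3037}} = \frac{2 \sqrt{1116620249699}}{3037}$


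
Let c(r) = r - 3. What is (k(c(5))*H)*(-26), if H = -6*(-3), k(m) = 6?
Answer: -2808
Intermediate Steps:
c(r) = -3 + r
H = 18
(k(c(5))*H)*(-26) = (6*18)*(-26) = 108*(-26) = -2808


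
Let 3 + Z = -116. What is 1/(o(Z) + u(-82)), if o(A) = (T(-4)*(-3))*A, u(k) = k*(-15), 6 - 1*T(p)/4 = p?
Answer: 1/15510 ≈ 6.4475e-5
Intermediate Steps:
Z = -119 (Z = -3 - 116 = -119)
T(p) = 24 - 4*p
u(k) = -15*k
o(A) = -120*A (o(A) = ((24 - 4*(-4))*(-3))*A = ((24 + 16)*(-3))*A = (40*(-3))*A = -120*A)
1/(o(Z) + u(-82)) = 1/(-120*(-119) - 15*(-82)) = 1/(14280 + 1230) = 1/15510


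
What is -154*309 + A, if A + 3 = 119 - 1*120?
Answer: -47590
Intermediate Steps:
A = -4 (A = -3 + (119 - 1*120) = -3 + (119 - 120) = -3 - 1 = -4)
-154*309 + A = -154*309 - 4 = -47586 - 4 = -47590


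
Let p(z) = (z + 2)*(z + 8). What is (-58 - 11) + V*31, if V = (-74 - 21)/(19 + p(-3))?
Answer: -3911/14 ≈ -279.36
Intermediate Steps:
p(z) = (2 + z)*(8 + z)
V = -95/14 (V = (-74 - 21)/(19 + (16 + (-3)² + 10*(-3))) = -95/(19 + (16 + 9 - 30)) = -95/(19 - 5) = -95/14 ≈ -6.7857)
(-58 - 11) + V*31 = (-58 - 11) - 95/14*31 = -69 - 2945/14 = -3911/14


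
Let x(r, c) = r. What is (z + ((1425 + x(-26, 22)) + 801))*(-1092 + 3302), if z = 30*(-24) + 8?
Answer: 3288480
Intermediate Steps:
z = -712 (z = -720 + 8 = -712)
(z + ((1425 + x(-26, 22)) + 801))*(-1092 + 3302) = (-712 + ((1425 - 26) + 801))*(-1092 + 3302) = (-712 + (1399 + 801))*2210 = (-712 + 2200)*2210 = 1488*2210 = 3288480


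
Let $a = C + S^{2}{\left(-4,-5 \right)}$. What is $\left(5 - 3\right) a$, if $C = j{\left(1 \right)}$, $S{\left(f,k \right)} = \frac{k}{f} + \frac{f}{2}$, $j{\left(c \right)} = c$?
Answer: $\frac{25}{8} \approx 3.125$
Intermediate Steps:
$S{\left(f,k \right)} = \frac{f}{2} + \frac{k}{f}$ ($S{\left(f,k \right)} = \frac{k}{f} + f \frac{1}{2} = \frac{k}{f} + \frac{f}{2} = \frac{f}{2} + \frac{k}{f}$)
$C = 1$
$a = \frac{25}{16}$ ($a = 1 + \left(\frac{1}{2} \left(-4\right) - \frac{5}{-4}\right)^{2} = 1 + \left(-2 - - \frac{5}{4}\right)^{2} = 1 + \left(-2 + \frac{5}{4}\right)^{2} = 1 + \left(- \frac{3}{4}\right)^{2} = 1 + \frac{9}{16} = \frac{25}{16} \approx 1.5625$)
$\left(5 - 3\right) a = \left(5 - 3\right) \frac{25}{16} = 2 \cdot \frac{25}{16} = \frac{25}{8}$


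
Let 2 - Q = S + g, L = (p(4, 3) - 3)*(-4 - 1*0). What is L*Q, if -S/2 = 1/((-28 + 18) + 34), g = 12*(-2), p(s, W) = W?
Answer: 0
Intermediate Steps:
g = -24
S = -1/12 (S = -2/((-28 + 18) + 34) = -2/(-10 + 34) = -2/24 = -2*1/24 = -1/12 ≈ -0.083333)
L = 0 (L = (3 - 3)*(-4 - 1*0) = 0*(-4 + 0) = 0*(-4) = 0)
Q = 313/12 (Q = 2 - (-1/12 - 24) = 2 - 1*(-289/12) = 2 + 289/12 = 313/12 ≈ 26.083)
L*Q = 0*(313/12) = 0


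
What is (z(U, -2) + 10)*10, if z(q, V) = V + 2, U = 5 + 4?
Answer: 100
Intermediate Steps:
U = 9
z(q, V) = 2 + V
(z(U, -2) + 10)*10 = ((2 - 2) + 10)*10 = (0 + 10)*10 = 10*10 = 100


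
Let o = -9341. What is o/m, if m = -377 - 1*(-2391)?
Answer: -9341/2014 ≈ -4.6380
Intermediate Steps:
m = 2014 (m = -377 + 2391 = 2014)
o/m = -9341/2014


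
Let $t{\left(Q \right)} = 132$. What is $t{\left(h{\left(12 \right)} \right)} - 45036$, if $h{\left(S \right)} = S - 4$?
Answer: $-44904$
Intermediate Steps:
$h{\left(S \right)} = -4 + S$
$t{\left(h{\left(12 \right)} \right)} - 45036 = 132 - 45036 = -44904$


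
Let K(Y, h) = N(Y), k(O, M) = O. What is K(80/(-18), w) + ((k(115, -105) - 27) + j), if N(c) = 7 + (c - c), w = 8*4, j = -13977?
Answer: -13882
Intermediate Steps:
w = 32
N(c) = 7 (N(c) = 7 + 0 = 7)
K(Y, h) = 7
K(80/(-18), w) + ((k(115, -105) - 27) + j) = 7 + ((115 - 27) - 13977) = 7 + (88 - 13977) = 7 - 13889 = -13882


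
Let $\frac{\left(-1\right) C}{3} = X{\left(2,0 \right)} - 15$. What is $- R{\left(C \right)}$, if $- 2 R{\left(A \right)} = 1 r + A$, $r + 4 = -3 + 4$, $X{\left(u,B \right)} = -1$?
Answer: $\frac{45}{2} \approx 22.5$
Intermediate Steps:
$r = -3$ ($r = -4 + \left(-3 + 4\right) = -4 + 1 = -3$)
$C = 48$ ($C = - 3 \left(-1 - 15\right) = \left(-3\right) \left(-16\right) = 48$)
$R{\left(A \right)} = \frac{3}{2} - \frac{A}{2}$ ($R{\left(A \right)} = - \frac{1 \left(-3\right) + A}{2} = - \frac{-3 + A}{2} = \frac{3}{2} - \frac{A}{2}$)
$- R{\left(C \right)} = - (\frac{3}{2} - 24) = \left(-1\right) \left(- \frac{45}{2}\right) = \frac{45}{2}$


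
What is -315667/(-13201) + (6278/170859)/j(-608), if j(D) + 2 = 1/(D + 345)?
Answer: 28401710415317/1188653590293 ≈ 23.894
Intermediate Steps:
j(D) = -2 + 1/(345 + D) (j(D) = -2 + 1/(D + 345) = -2 + 1/(345 + D))
-315667/(-13201) + (6278/170859)/j(-608) = -315667/(-13201) + (6278/170859)/(((-689 - 2*(-608))/(345 - 608))) = -315667*(-1/13201) + (6278*(1/170859))/(((-689 + 1216)/(-263))) = 315667/13201 + 6278/(170859*((-1/263*527))) = 315667/13201 + 6278/(170859*(-527/263)) = 315667/13201 + (6278/170859)*(-263/527) = 315667/13201 - 1651114/90042693 = 28401710415317/1188653590293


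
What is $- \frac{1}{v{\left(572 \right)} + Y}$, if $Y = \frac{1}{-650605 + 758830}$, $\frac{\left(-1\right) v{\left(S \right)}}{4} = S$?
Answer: $\frac{108225}{247618799} \approx 0.00043706$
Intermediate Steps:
$v{\left(S \right)} = - 4 S$
$Y = \frac{1}{108225} \approx 9.24 \cdot 10^{-6}$
$- \frac{1}{v{\left(572 \right)} + Y} = - \frac{1}{\left(-4\right) 572 + \frac{1}{108225}} = - \frac{1}{-2288 + \frac{1}{108225}} = - \frac{1}{- \frac{247618799}{108225}} = \left(-1\right) \left(- \frac{108225}{247618799}\right) = \frac{108225}{247618799}$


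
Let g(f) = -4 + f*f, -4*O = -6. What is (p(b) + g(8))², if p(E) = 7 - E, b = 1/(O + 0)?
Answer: 39601/9 ≈ 4400.1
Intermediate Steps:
O = 3/2 (O = -¼*(-6) = 3/2 ≈ 1.5000)
b = ⅔ (b = 1/(3/2 + 0) = 1/(3/2) = ⅔ ≈ 0.66667)
g(f) = -4 + f²
(p(b) + g(8))² = ((7 - 1*⅔) + (-4 + 8²))² = ((7 - ⅔) + (-4 + 64))² = (19/3 + 60)² = (199/3)² = 39601/9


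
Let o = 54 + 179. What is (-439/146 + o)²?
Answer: 1127549241/21316 ≈ 52897.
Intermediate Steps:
o = 233
(-439/146 + o)² = (-439/146 + 233)² = (33579/146)² = 1127549241/21316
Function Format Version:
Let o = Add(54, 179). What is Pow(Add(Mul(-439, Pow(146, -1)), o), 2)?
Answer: Rational(1127549241, 21316) ≈ 52897.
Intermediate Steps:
o = 233
Pow(Add(Mul(-439, Pow(146, -1)), o), 2) = Pow(Add(Mul(-439, Pow(146, -1)), 233), 2) = Pow(Add(Mul(-439, Rational(1, 146)), 233), 2) = Pow(Add(Rational(-439, 146), 233), 2) = Pow(Rational(33579, 146), 2) = Rational(1127549241, 21316)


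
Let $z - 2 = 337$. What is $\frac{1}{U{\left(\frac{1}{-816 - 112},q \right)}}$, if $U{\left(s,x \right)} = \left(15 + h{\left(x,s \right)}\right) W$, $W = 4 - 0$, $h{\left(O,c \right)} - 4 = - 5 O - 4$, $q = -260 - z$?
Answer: $\frac{1}{12040} \approx 8.3057 \cdot 10^{-5}$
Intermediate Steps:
$z = 339$ ($z = 2 + 337 = 339$)
$q = -599$ ($q = -260 - 339 = -599$)
$h{\left(O,c \right)} = - 5 O$ ($h{\left(O,c \right)} = 4 - \left(4 + 5 O\right) = - 5 O$)
$W = 4$ ($W = 4 + 0 = 4$)
$U{\left(s,x \right)} = 60 - 20 x$ ($U{\left(s,x \right)} = \left(15 - 5 x\right) 4 = 60 - 20 x$)
$\frac{1}{U{\left(\frac{1}{-816 - 112},q \right)}} = \frac{1}{60 - -11980} = \frac{1}{60 + 11980} = \frac{1}{12040}$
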